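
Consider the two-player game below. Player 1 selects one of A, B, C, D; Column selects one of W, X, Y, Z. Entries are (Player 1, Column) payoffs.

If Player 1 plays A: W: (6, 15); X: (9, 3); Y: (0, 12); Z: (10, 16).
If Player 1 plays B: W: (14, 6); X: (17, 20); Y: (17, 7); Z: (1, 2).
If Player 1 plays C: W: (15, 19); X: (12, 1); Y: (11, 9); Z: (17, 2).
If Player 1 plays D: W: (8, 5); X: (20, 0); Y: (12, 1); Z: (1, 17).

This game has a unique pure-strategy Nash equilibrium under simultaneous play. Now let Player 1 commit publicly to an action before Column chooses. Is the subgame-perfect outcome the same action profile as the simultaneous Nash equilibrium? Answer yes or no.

no

Column best-responds to each possible Player 1 move:
- A: BR = Z, leader payoff 10.
- B: BR = X, leader payoff 17.
- C: BR = W, leader payoff 15.
- D: BR = Z, leader payoff 1.
Among 10, 17, 15, 1, the best is 17 at B. Subgame-perfect outcome: (B, X) with payoffs (17, 20).
Under simultaneous play:
Player 1's best replies: W→C; X→D; Y→B; Z→C.
Column's best replies: A→Z; B→X; C→W; D→Z.
Only (C, W) has each player best-responding; Nash payoffs (15, 19).
Sequential outcome (B, X) differs from the Nash profile (C, W).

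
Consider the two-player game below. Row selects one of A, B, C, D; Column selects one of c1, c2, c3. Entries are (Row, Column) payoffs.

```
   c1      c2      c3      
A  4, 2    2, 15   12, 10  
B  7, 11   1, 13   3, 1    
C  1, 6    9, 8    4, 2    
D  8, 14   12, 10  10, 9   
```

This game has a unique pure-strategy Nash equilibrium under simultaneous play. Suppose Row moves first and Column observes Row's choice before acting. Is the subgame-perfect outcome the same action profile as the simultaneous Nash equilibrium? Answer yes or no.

no

Solve by backward induction (Row leads).
- A: Column compares 2, 15, 10 and picks c2; Row would get 2.
- B: Column compares 11, 13, 1 and picks c2; Row would get 1.
- C: Column compares 6, 8, 2 and picks c2; Row would get 9.
- D: Column compares 14, 10, 9 and picks c1; Row would get 8.
Maximizing over 2, 1, 9, 8, Row chooses C. Subgame-perfect outcome: (C, c2) with payoffs (9, 8).
Under simultaneous play:
Row's best replies: c1→D; c2→D; c3→A.
Column's best replies: A→c2; B→c2; C→c2; D→c1.
Only (D, c1) has each player best-responding; Nash payoffs (8, 14).
Sequential outcome (C, c2) differs from the Nash profile (D, c1).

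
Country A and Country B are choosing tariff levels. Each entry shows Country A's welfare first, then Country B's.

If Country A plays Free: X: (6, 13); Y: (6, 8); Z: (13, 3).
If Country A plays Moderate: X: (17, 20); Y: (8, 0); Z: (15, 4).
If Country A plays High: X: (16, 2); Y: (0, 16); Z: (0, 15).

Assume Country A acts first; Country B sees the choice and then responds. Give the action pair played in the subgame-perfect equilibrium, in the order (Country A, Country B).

Work backward from Country B's decision.
- Free: BR = X, leader payoff 6.
- Moderate: BR = X, leader payoff 17.
- High: BR = Y, leader payoff 0.
Among 6, 17, 0, the best is 17 at Moderate. Subgame-perfect outcome: (Moderate, X) with payoffs (17, 20).

(Moderate, X)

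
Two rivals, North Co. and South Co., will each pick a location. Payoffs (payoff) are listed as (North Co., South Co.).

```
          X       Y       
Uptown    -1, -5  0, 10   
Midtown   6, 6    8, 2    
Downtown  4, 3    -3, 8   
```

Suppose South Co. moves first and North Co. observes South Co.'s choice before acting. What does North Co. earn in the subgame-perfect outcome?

6

Solve by backward induction (South Co. leads).
- X → North Co. plays Midtown (best of -1, 6, 4); South Co. gets 6.
- Y → North Co. plays Midtown (best of 0, 8, -3); South Co. gets 2.
Among 6, 2, the best is 6 at X. Subgame-perfect outcome: (Midtown, X) with payoffs (6, 6).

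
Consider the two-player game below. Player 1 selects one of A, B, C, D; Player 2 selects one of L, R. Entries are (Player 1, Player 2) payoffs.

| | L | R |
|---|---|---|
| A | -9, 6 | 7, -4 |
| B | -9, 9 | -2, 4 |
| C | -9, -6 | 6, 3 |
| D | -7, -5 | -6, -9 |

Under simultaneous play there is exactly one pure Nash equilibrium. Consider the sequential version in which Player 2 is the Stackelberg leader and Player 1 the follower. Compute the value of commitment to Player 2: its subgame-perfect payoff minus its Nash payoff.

1

Work backward from Player 1's decision.
- L: Player 1 compares -9, -9, -9, -7 and picks D; Player 2 would get -5.
- R: Player 1 compares 7, -2, 6, -6 and picks A; Player 2 would get -4.
Among -5, -4, the best is -4 at R. Subgame-perfect outcome: (A, R) with payoffs (7, -4).
Now find the simultaneous Nash equilibrium.
Player 1's best replies: L→D; R→A.
Player 2's best replies: A→L; B→L; C→R; D→L.
The unique mutual best reply is (D, L), giving (-7, -5).
Player 2's commitment gain: -4 − -5 = 1.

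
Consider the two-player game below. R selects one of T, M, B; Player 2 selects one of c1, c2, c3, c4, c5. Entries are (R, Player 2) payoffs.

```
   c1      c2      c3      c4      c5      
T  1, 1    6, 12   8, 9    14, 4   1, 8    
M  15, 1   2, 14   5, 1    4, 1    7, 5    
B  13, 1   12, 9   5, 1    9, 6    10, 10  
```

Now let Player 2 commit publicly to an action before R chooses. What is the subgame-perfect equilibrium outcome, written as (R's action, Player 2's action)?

Work backward from R's decision.
- c1: BR = M, leader payoff 1.
- c2: BR = B, leader payoff 9.
- c3: BR = T, leader payoff 9.
- c4: BR = T, leader payoff 4.
- c5: BR = B, leader payoff 10.
Player 2's induced payoffs are 1, 9, 9, 4, 10, so Player 2 commits to c5. Subgame-perfect outcome: (B, c5) with payoffs (10, 10).

(B, c5)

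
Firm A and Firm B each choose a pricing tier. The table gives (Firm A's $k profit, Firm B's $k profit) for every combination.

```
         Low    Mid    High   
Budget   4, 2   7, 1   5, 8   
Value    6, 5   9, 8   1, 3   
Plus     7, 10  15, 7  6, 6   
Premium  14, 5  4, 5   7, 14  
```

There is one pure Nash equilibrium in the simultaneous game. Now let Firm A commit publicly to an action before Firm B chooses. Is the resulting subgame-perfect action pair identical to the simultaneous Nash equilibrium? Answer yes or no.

Solve by backward induction (Firm A leads).
- Budget → Firm B plays High (best of 2, 1, 8); Firm A gets 5.
- Value → Firm B plays Mid (best of 5, 8, 3); Firm A gets 9.
- Plus → Firm B plays Low (best of 10, 7, 6); Firm A gets 7.
- Premium → Firm B plays High (best of 5, 5, 14); Firm A gets 7.
Maximizing over 5, 9, 7, 7, Firm A chooses Value. Subgame-perfect outcome: (Value, Mid) with payoffs (9, 8).
Under simultaneous play:
Firm A's best replies: Low→Premium; Mid→Plus; High→Premium.
Firm B's best replies: Budget→High; Value→Mid; Plus→Low; Premium→High.
The unique mutual best reply is (Premium, High), giving (7, 14).
Sequential outcome (Value, Mid) differs from the Nash profile (Premium, High).

no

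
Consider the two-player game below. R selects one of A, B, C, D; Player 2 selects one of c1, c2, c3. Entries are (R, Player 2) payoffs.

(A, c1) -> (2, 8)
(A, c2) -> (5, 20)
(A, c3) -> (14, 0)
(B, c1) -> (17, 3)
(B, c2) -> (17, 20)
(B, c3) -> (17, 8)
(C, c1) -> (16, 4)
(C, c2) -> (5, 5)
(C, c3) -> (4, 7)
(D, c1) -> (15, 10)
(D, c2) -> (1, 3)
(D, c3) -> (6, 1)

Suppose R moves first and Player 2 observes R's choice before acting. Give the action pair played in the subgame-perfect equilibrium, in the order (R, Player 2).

Backward induction with R moving first.
- A: Player 2 compares 8, 20, 0 and picks c2; R would get 5.
- B: Player 2 compares 3, 20, 8 and picks c2; R would get 17.
- C: Player 2 compares 4, 5, 7 and picks c3; R would get 4.
- D: Player 2 compares 10, 3, 1 and picks c1; R would get 15.
Maximizing over 5, 17, 4, 15, R chooses B. Subgame-perfect outcome: (B, c2) with payoffs (17, 20).

(B, c2)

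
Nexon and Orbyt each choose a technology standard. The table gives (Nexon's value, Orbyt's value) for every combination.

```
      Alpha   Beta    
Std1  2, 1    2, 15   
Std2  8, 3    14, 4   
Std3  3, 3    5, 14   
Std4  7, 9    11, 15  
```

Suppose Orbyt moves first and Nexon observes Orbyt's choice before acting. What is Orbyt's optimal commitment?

Backward induction with Orbyt moving first.
- Alpha: Nexon compares 2, 8, 3, 7 and picks Std2; Orbyt would get 3.
- Beta: Nexon compares 2, 14, 5, 11 and picks Std2; Orbyt would get 4.
Maximizing over 3, 4, Orbyt chooses Beta. Subgame-perfect outcome: (Std2, Beta) with payoffs (14, 4).

Beta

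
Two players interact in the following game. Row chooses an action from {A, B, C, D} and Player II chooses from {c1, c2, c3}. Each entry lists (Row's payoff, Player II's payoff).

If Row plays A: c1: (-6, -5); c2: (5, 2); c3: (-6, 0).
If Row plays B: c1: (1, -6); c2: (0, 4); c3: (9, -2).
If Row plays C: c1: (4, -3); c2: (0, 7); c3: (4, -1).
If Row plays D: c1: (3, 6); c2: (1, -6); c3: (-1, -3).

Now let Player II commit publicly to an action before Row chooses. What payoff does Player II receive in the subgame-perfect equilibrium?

Row best-responds to each possible Player II move:
- c1 → Row plays C (best of -6, 1, 4, 3); Player II gets -3.
- c2 → Row plays A (best of 5, 0, 0, 1); Player II gets 2.
- c3 → Row plays B (best of -6, 9, 4, -1); Player II gets -2.
Player II's induced payoffs are -3, 2, -2, so Player II commits to c2. Subgame-perfect outcome: (A, c2) with payoffs (5, 2).

2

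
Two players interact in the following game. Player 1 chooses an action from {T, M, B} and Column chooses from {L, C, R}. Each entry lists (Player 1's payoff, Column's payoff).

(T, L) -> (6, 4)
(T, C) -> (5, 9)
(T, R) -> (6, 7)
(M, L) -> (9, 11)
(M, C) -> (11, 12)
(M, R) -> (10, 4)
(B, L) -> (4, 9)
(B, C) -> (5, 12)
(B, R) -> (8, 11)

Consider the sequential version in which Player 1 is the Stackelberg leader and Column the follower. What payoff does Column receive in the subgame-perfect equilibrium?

12

Solve by backward induction (Player 1 leads).
- T: Column compares 4, 9, 7 and picks C; Player 1 would get 5.
- M: Column compares 11, 12, 4 and picks C; Player 1 would get 11.
- B: Column compares 9, 12, 11 and picks C; Player 1 would get 5.
Maximizing over 5, 11, 5, Player 1 chooses M. Subgame-perfect outcome: (M, C) with payoffs (11, 12).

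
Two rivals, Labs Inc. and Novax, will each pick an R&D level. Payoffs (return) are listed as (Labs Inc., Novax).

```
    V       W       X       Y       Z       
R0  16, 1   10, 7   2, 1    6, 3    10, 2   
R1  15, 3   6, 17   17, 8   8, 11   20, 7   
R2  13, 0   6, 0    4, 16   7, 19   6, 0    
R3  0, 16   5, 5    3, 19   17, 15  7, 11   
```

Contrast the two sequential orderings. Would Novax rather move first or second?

If Labs Inc. leads: Novax's best replies are R0→W, R1→W, R2→Y, R3→X; Labs Inc.'s induced payoffs 10, 6, 7, 3; outcome (R0, W), payoffs (10, 7).
If Novax leads: Labs Inc.'s best replies are V→R0, W→R0, X→R1, Y→R3, Z→R1; Novax's induced payoffs 1, 7, 8, 15, 7; outcome (R3, Y), payoffs (17, 15).
Novax gets 15 moving first and 7 moving second, so Novax prefers to move first.

first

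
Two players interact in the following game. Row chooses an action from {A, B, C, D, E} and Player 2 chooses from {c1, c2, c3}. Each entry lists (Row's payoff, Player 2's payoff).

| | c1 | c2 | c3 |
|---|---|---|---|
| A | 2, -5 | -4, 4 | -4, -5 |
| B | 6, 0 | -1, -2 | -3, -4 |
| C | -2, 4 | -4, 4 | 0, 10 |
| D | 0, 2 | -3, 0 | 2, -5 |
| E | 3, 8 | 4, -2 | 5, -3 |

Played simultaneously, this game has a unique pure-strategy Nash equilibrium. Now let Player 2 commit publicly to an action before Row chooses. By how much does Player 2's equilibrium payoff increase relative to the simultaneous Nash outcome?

Solve by backward induction (Player 2 leads).
- c1 → Row plays B (best of 2, 6, -2, 0, 3); Player 2 gets 0.
- c2 → Row plays E (best of -4, -1, -4, -3, 4); Player 2 gets -2.
- c3 → Row plays E (best of -4, -3, 0, 2, 5); Player 2 gets -3.
Among 0, -2, -3, the best is 0 at c1. Subgame-perfect outcome: (B, c1) with payoffs (6, 0).
For the simultaneous game, intersect best replies.
Row's best replies: c1→B; c2→E; c3→E.
Player 2's best replies: A→c2; B→c1; C→c3; D→c1; E→c1.
Only (B, c1) has each player best-responding; Nash payoffs (6, 0).
Player 2's commitment gain: 0 − 0 = 0.

0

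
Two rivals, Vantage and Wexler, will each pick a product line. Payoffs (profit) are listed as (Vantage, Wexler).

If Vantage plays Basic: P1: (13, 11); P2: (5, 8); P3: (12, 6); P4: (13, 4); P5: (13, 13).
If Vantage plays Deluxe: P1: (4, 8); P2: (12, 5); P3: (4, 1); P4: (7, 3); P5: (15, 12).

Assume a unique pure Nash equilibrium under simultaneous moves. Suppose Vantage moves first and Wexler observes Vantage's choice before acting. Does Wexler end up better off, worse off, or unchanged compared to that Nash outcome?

unchanged

Solve by backward induction (Vantage leads).
- Basic → Wexler plays P5 (best of 11, 8, 6, 4, 13); Vantage gets 13.
- Deluxe → Wexler plays P5 (best of 8, 5, 1, 3, 12); Vantage gets 15.
Maximizing over 13, 15, Vantage chooses Deluxe. Subgame-perfect outcome: (Deluxe, P5) with payoffs (15, 12).
For the simultaneous game, intersect best replies.
Vantage's best replies: P1→Basic; P2→Deluxe; P3→Basic; P4→Basic; P5→Deluxe.
Wexler's best replies: Basic→P5; Deluxe→P5.
The unique mutual best reply is (Deluxe, P5), giving (15, 12).
Wexler earns 12 sequentially versus 12 at the Nash outcome: unchanged.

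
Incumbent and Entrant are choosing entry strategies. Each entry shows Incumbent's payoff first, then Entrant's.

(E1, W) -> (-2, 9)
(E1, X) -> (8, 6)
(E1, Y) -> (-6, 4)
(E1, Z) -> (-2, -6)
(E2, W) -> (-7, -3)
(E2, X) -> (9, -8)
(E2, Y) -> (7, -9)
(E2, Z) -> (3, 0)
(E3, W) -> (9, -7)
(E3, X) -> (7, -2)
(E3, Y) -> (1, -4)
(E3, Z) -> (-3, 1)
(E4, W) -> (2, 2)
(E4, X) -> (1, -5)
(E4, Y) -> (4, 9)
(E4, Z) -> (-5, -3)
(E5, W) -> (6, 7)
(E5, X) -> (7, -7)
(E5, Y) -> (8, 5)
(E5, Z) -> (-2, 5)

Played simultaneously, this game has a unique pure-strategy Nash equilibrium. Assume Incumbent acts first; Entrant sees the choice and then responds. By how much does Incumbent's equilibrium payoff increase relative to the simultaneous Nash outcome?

3

Entrant best-responds to each possible Incumbent move:
- E1: BR = W, leader payoff -2.
- E2: BR = Z, leader payoff 3.
- E3: BR = Z, leader payoff -3.
- E4: BR = Y, leader payoff 4.
- E5: BR = W, leader payoff 6.
Maximizing over -2, 3, -3, 4, 6, Incumbent chooses E5. Subgame-perfect outcome: (E5, W) with payoffs (6, 7).
Now find the simultaneous Nash equilibrium.
Incumbent's best replies: W→E3; X→E2; Y→E5; Z→E2.
Entrant's best replies: E1→W; E2→Z; E3→Z; E4→Y; E5→W.
The unique mutual best reply is (E2, Z), giving (3, 0).
Incumbent's commitment gain: 6 − 3 = 3.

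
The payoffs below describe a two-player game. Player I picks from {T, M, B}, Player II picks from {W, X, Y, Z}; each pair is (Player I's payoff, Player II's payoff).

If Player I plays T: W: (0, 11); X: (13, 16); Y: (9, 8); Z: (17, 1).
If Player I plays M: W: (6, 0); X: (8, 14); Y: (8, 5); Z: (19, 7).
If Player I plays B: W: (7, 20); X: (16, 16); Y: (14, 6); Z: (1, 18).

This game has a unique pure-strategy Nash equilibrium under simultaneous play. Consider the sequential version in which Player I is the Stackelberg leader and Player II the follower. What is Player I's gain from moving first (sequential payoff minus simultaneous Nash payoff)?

6

Solve by backward induction (Player I leads).
- T → Player II plays X (best of 11, 16, 8, 1); Player I gets 13.
- M → Player II plays X (best of 0, 14, 5, 7); Player I gets 8.
- B → Player II plays W (best of 20, 16, 6, 18); Player I gets 7.
Among 13, 8, 7, the best is 13 at T. Subgame-perfect outcome: (T, X) with payoffs (13, 16).
For the simultaneous game, intersect best replies.
Player I's best replies: W→B; X→B; Y→B; Z→M.
Player II's best replies: T→X; M→X; B→W.
Only (B, W) has each player best-responding; Nash payoffs (7, 20).
Player I's commitment gain: 13 − 7 = 6.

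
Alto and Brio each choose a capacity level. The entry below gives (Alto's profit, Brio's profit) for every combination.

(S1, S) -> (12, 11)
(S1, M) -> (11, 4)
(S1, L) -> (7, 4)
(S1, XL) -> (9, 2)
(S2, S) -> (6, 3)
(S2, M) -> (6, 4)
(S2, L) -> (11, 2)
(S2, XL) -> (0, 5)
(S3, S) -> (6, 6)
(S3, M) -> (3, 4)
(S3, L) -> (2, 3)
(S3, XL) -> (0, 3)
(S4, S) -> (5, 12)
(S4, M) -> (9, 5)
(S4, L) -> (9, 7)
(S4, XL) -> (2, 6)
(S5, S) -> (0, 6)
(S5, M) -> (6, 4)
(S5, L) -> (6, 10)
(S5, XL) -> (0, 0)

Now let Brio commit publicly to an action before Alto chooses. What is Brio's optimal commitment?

S

Backward induction with Brio moving first.
- S → Alto plays S1 (best of 12, 6, 6, 5, 0); Brio gets 11.
- M → Alto plays S1 (best of 11, 6, 3, 9, 6); Brio gets 4.
- L → Alto plays S2 (best of 7, 11, 2, 9, 6); Brio gets 2.
- XL → Alto plays S1 (best of 9, 0, 0, 2, 0); Brio gets 2.
Among 11, 4, 2, 2, the best is 11 at S. Subgame-perfect outcome: (S1, S) with payoffs (12, 11).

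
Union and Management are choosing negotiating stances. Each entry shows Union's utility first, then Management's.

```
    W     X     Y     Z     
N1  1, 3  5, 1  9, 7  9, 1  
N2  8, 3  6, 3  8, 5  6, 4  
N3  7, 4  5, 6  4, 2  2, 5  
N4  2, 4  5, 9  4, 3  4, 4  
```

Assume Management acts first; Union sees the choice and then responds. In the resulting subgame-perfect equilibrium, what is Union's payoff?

9

Solve by backward induction (Management leads).
- W: Union compares 1, 8, 7, 2 and picks N2; Management would get 3.
- X: Union compares 5, 6, 5, 5 and picks N2; Management would get 3.
- Y: Union compares 9, 8, 4, 4 and picks N1; Management would get 7.
- Z: Union compares 9, 6, 2, 4 and picks N1; Management would get 1.
Among 3, 3, 7, 1, the best is 7 at Y. Subgame-perfect outcome: (N1, Y) with payoffs (9, 7).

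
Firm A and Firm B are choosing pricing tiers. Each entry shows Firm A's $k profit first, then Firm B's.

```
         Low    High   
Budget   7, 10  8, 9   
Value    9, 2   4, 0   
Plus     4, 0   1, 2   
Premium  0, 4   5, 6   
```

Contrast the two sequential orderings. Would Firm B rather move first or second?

If Firm A leads: Firm B's best replies are Budget→Low, Value→Low, Plus→High, Premium→High; Firm A's induced payoffs 7, 9, 1, 5; outcome (Value, Low), payoffs (9, 2).
If Firm B leads: Firm A's best replies are Low→Value, High→Budget; Firm B's induced payoffs 2, 9; outcome (Budget, High), payoffs (8, 9).
Firm B gets 9 moving first and 2 moving second, so Firm B prefers to move first.

first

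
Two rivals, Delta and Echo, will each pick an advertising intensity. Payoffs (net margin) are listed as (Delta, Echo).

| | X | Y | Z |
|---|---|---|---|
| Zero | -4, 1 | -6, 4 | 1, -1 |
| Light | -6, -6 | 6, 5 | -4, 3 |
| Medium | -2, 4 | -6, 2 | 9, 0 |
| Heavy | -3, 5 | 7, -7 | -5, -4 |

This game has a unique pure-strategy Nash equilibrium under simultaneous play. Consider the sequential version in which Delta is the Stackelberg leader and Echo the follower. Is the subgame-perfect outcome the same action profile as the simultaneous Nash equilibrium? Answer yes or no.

Work backward from Echo's decision.
- Zero → Echo plays Y (best of 1, 4, -1); Delta gets -6.
- Light → Echo plays Y (best of -6, 5, 3); Delta gets 6.
- Medium → Echo plays X (best of 4, 2, 0); Delta gets -2.
- Heavy → Echo plays X (best of 5, -7, -4); Delta gets -3.
Among -6, 6, -2, -3, the best is 6 at Light. Subgame-perfect outcome: (Light, Y) with payoffs (6, 5).
For the simultaneous game, intersect best replies.
Delta's best replies: X→Medium; Y→Heavy; Z→Medium.
Echo's best replies: Zero→Y; Light→Y; Medium→X; Heavy→X.
Only (Medium, X) has each player best-responding; Nash payoffs (-2, 4).
Sequential outcome (Light, Y) differs from the Nash profile (Medium, X).

no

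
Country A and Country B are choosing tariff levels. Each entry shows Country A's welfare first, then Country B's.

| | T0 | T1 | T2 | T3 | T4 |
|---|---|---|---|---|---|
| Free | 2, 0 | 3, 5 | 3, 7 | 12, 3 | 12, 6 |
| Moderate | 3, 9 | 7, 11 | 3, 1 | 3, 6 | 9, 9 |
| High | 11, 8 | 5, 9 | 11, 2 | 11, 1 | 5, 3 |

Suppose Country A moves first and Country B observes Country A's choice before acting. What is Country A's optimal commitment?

Work backward from Country B's decision.
- Free: Country B compares 0, 5, 7, 3, 6 and picks T2; Country A would get 3.
- Moderate: Country B compares 9, 11, 1, 6, 9 and picks T1; Country A would get 7.
- High: Country B compares 8, 9, 2, 1, 3 and picks T1; Country A would get 5.
Maximizing over 3, 7, 5, Country A chooses Moderate. Subgame-perfect outcome: (Moderate, T1) with payoffs (7, 11).

Moderate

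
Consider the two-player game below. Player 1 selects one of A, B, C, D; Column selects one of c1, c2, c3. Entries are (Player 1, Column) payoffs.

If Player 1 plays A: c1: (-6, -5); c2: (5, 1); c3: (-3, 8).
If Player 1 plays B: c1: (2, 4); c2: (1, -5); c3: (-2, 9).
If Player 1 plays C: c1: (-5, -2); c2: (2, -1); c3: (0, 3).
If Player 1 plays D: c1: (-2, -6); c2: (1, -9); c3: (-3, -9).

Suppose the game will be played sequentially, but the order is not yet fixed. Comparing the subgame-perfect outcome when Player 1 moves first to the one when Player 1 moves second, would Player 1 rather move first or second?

second

If Player 1 leads: Column's best replies are A→c3, B→c3, C→c3, D→c1; Player 1's induced payoffs -3, -2, 0, -2; outcome (C, c3), payoffs (0, 3).
If Column leads: Player 1's best replies are c1→B, c2→A, c3→C; Column's induced payoffs 4, 1, 3; outcome (B, c1), payoffs (2, 4).
Player 1 gets 0 moving first and 2 moving second, so Player 1 prefers to move second.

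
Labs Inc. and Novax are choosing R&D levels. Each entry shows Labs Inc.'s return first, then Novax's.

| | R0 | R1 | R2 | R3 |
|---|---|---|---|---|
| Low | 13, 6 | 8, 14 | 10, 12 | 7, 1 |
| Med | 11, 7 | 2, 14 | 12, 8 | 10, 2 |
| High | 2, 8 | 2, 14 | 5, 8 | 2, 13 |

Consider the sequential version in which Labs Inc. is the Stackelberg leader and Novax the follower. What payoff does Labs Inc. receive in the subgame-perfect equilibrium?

Novax best-responds to each possible Labs Inc. move:
- Low: BR = R1, leader payoff 8.
- Med: BR = R1, leader payoff 2.
- High: BR = R1, leader payoff 2.
Labs Inc.'s induced payoffs are 8, 2, 2, so Labs Inc. commits to Low. Subgame-perfect outcome: (Low, R1) with payoffs (8, 14).

8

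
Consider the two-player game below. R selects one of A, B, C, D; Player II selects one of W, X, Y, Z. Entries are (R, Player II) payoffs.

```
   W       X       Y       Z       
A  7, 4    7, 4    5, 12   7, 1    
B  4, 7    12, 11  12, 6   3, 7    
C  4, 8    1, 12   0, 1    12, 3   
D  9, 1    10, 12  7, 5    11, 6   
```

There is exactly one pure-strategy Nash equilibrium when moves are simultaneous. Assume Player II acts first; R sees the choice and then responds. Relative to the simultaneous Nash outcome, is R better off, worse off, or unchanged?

Backward induction with Player II moving first.
- W: BR = D, leader payoff 1.
- X: BR = B, leader payoff 11.
- Y: BR = B, leader payoff 6.
- Z: BR = C, leader payoff 3.
Player II's induced payoffs are 1, 11, 6, 3, so Player II commits to X. Subgame-perfect outcome: (B, X) with payoffs (12, 11).
Now find the simultaneous Nash equilibrium.
R's best replies: W→D; X→B; Y→B; Z→C.
Player II's best replies: A→Y; B→X; C→X; D→X.
The unique mutual best reply is (B, X), giving (12, 11).
R earns 12 sequentially versus 12 at the Nash outcome: unchanged.

unchanged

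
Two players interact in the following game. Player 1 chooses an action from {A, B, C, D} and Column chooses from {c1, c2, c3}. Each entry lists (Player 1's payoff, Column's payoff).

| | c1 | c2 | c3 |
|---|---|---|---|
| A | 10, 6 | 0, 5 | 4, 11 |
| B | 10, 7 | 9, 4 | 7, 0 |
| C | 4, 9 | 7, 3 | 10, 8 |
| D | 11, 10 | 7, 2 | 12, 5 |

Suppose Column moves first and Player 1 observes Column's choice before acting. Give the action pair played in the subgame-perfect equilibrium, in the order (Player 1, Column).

(D, c1)

Work backward from Player 1's decision.
- c1 → Player 1 plays D (best of 10, 10, 4, 11); Column gets 10.
- c2 → Player 1 plays B (best of 0, 9, 7, 7); Column gets 4.
- c3 → Player 1 plays D (best of 4, 7, 10, 12); Column gets 5.
Column's induced payoffs are 10, 4, 5, so Column commits to c1. Subgame-perfect outcome: (D, c1) with payoffs (11, 10).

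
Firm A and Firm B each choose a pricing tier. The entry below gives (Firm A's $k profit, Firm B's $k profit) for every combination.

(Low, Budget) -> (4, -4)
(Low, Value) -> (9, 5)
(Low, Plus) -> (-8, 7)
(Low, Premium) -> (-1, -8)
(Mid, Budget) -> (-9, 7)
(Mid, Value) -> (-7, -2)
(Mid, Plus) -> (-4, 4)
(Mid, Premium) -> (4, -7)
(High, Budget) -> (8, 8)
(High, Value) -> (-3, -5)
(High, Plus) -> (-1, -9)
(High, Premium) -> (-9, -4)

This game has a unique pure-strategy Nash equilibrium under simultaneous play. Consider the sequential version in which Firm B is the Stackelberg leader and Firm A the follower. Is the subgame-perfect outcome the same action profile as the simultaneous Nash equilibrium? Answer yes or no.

Work backward from Firm A's decision.
- Budget → Firm A plays High (best of 4, -9, 8); Firm B gets 8.
- Value → Firm A plays Low (best of 9, -7, -3); Firm B gets 5.
- Plus → Firm A plays High (best of -8, -4, -1); Firm B gets -9.
- Premium → Firm A plays Mid (best of -1, 4, -9); Firm B gets -7.
Among 8, 5, -9, -7, the best is 8 at Budget. Subgame-perfect outcome: (High, Budget) with payoffs (8, 8).
Now find the simultaneous Nash equilibrium.
Firm A's best replies: Budget→High; Value→Low; Plus→High; Premium→Mid.
Firm B's best replies: Low→Plus; Mid→Budget; High→Budget.
Only (High, Budget) has each player best-responding; Nash payoffs (8, 8).
Sequential outcome (High, Budget) coincides with the Nash profile (High, Budget).

yes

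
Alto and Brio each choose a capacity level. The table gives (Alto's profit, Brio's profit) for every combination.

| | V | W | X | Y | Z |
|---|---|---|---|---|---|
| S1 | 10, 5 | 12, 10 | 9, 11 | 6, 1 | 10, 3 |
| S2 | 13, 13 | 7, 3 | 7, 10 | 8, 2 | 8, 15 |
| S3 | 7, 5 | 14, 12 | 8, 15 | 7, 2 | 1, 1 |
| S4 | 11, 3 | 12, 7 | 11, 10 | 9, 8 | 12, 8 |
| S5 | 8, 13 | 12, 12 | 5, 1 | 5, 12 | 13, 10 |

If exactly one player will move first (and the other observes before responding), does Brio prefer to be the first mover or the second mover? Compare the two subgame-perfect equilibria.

first

If Alto leads: Brio's best replies are S1→X, S2→Z, S3→X, S4→X, S5→V; Alto's induced payoffs 9, 8, 8, 11, 8; outcome (S4, X), payoffs (11, 10).
If Brio leads: Alto's best replies are V→S2, W→S3, X→S4, Y→S4, Z→S5; Brio's induced payoffs 13, 12, 10, 8, 10; outcome (S2, V), payoffs (13, 13).
Brio gets 13 moving first and 10 moving second, so Brio prefers to move first.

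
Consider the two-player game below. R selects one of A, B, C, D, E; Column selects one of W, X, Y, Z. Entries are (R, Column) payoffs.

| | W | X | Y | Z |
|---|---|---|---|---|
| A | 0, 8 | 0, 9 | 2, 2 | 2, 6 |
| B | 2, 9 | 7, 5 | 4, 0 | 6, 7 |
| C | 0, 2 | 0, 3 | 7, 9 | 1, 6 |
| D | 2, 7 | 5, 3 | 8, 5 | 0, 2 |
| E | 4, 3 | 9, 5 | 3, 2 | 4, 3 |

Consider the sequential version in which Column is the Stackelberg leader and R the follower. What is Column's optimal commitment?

Solve by backward induction (Column leads).
- W → R plays E (best of 0, 2, 0, 2, 4); Column gets 3.
- X → R plays E (best of 0, 7, 0, 5, 9); Column gets 5.
- Y → R plays D (best of 2, 4, 7, 8, 3); Column gets 5.
- Z → R plays B (best of 2, 6, 1, 0, 4); Column gets 7.
Column's induced payoffs are 3, 5, 5, 7, so Column commits to Z. Subgame-perfect outcome: (B, Z) with payoffs (6, 7).

Z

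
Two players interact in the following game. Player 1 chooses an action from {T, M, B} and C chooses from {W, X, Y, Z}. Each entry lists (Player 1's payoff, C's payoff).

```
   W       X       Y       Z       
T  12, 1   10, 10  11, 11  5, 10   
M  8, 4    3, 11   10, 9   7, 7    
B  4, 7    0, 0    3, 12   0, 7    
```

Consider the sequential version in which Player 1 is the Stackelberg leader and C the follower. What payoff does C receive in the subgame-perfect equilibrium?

Backward induction with Player 1 moving first.
- T: C compares 1, 10, 11, 10 and picks Y; Player 1 would get 11.
- M: C compares 4, 11, 9, 7 and picks X; Player 1 would get 3.
- B: C compares 7, 0, 12, 7 and picks Y; Player 1 would get 3.
Player 1's induced payoffs are 11, 3, 3, so Player 1 commits to T. Subgame-perfect outcome: (T, Y) with payoffs (11, 11).

11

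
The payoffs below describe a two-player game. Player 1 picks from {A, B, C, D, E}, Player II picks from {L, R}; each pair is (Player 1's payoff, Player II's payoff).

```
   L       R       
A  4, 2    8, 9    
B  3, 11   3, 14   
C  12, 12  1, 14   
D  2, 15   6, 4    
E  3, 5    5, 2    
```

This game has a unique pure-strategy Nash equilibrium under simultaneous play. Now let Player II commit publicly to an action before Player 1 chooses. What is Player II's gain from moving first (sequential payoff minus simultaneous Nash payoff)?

3

Solve by backward induction (Player II leads).
- L → Player 1 plays C (best of 4, 3, 12, 2, 3); Player II gets 12.
- R → Player 1 plays A (best of 8, 3, 1, 6, 5); Player II gets 9.
Player II's induced payoffs are 12, 9, so Player II commits to L. Subgame-perfect outcome: (C, L) with payoffs (12, 12).
For the simultaneous game, intersect best replies.
Player 1's best replies: L→C; R→A.
Player II's best replies: A→R; B→R; C→R; D→L; E→L.
Only (A, R) has each player best-responding; Nash payoffs (8, 9).
Player II's commitment gain: 12 − 9 = 3.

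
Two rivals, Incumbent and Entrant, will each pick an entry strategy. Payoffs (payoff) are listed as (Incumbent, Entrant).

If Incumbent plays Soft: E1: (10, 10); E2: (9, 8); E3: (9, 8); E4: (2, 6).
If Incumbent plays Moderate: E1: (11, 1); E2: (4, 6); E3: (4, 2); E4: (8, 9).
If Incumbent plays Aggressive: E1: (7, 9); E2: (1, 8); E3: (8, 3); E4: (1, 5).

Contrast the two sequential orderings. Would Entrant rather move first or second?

second

If Incumbent leads: Entrant's best replies are Soft→E1, Moderate→E4, Aggressive→E1; Incumbent's induced payoffs 10, 8, 7; outcome (Soft, E1), payoffs (10, 10).
If Entrant leads: Incumbent's best replies are E1→Moderate, E2→Soft, E3→Soft, E4→Moderate; Entrant's induced payoffs 1, 8, 8, 9; outcome (Moderate, E4), payoffs (8, 9).
Entrant gets 9 moving first and 10 moving second, so Entrant prefers to move second.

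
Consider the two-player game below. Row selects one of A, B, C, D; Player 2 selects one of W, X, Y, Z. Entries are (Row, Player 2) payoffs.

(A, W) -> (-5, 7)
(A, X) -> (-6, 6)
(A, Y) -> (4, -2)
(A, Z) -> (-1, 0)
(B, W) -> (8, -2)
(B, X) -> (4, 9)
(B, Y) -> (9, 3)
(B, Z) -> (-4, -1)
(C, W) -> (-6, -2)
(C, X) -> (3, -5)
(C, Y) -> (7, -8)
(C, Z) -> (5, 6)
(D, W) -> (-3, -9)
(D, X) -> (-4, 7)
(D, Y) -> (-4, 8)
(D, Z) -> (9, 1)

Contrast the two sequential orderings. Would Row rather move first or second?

first

If Row leads: Player 2's best replies are A→W, B→X, C→Z, D→Y; Row's induced payoffs -5, 4, 5, -4; outcome (C, Z), payoffs (5, 6).
If Player 2 leads: Row's best replies are W→B, X→B, Y→B, Z→D; Player 2's induced payoffs -2, 9, 3, 1; outcome (B, X), payoffs (4, 9).
Row gets 5 moving first and 4 moving second, so Row prefers to move first.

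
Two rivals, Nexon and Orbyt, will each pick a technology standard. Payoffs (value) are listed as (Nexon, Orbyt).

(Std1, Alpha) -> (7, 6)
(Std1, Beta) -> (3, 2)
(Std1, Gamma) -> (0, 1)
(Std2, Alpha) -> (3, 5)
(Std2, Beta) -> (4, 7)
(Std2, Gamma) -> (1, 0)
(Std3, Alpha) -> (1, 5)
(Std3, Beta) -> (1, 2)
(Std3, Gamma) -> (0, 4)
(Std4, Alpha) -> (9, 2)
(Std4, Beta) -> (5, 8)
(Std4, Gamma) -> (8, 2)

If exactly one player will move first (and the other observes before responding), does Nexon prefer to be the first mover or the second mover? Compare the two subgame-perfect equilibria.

first

If Nexon leads: Orbyt's best replies are Std1→Alpha, Std2→Beta, Std3→Alpha, Std4→Beta; Nexon's induced payoffs 7, 4, 1, 5; outcome (Std1, Alpha), payoffs (7, 6).
If Orbyt leads: Nexon's best replies are Alpha→Std4, Beta→Std4, Gamma→Std4; Orbyt's induced payoffs 2, 8, 2; outcome (Std4, Beta), payoffs (5, 8).
Nexon gets 7 moving first and 5 moving second, so Nexon prefers to move first.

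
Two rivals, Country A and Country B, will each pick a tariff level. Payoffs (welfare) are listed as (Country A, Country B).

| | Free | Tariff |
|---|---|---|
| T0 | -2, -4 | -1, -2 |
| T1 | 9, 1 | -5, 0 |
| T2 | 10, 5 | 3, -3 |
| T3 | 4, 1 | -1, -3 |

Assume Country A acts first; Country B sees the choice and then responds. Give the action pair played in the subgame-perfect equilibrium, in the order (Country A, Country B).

Backward induction with Country A moving first.
- T0: BR = Tariff, leader payoff -1.
- T1: BR = Free, leader payoff 9.
- T2: BR = Free, leader payoff 10.
- T3: BR = Free, leader payoff 4.
Country A's induced payoffs are -1, 9, 10, 4, so Country A commits to T2. Subgame-perfect outcome: (T2, Free) with payoffs (10, 5).

(T2, Free)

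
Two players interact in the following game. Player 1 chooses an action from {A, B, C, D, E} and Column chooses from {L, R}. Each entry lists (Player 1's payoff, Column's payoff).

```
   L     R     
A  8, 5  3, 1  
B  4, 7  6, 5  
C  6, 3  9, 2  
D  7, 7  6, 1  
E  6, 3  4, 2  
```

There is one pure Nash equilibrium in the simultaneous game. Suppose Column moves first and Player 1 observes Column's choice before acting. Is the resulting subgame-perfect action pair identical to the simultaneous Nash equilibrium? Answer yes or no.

yes

Solve by backward induction (Column leads).
- L: Player 1 compares 8, 4, 6, 7, 6 and picks A; Column would get 5.
- R: Player 1 compares 3, 6, 9, 6, 4 and picks C; Column would get 2.
Column's induced payoffs are 5, 2, so Column commits to L. Subgame-perfect outcome: (A, L) with payoffs (8, 5).
Under simultaneous play:
Player 1's best replies: L→A; R→C.
Column's best replies: A→L; B→L; C→L; D→L; E→L.
The unique mutual best reply is (A, L), giving (8, 5).
Sequential outcome (A, L) coincides with the Nash profile (A, L).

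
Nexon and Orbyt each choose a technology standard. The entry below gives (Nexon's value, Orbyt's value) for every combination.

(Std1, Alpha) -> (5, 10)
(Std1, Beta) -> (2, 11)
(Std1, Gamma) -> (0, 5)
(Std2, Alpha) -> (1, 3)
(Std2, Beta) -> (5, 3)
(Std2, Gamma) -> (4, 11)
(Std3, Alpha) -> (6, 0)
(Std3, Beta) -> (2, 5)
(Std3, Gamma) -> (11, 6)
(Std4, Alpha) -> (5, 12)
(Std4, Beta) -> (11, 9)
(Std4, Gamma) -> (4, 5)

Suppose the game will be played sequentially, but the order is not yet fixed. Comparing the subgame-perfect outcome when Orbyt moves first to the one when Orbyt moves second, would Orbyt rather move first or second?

If Nexon leads: Orbyt's best replies are Std1→Beta, Std2→Gamma, Std3→Gamma, Std4→Alpha; Nexon's induced payoffs 2, 4, 11, 5; outcome (Std3, Gamma), payoffs (11, 6).
If Orbyt leads: Nexon's best replies are Alpha→Std3, Beta→Std4, Gamma→Std3; Orbyt's induced payoffs 0, 9, 6; outcome (Std4, Beta), payoffs (11, 9).
Orbyt gets 9 moving first and 6 moving second, so Orbyt prefers to move first.

first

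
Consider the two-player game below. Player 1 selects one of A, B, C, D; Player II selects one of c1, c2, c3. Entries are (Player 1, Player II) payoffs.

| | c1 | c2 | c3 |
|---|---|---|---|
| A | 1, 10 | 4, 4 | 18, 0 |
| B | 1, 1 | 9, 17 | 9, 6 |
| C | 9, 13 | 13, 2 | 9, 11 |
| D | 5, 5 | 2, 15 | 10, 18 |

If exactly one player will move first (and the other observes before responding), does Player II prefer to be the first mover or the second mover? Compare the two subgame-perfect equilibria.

second

If Player 1 leads: Player II's best replies are A→c1, B→c2, C→c1, D→c3; Player 1's induced payoffs 1, 9, 9, 10; outcome (D, c3), payoffs (10, 18).
If Player II leads: Player 1's best replies are c1→C, c2→C, c3→A; Player II's induced payoffs 13, 2, 0; outcome (C, c1), payoffs (9, 13).
Player II gets 13 moving first and 18 moving second, so Player II prefers to move second.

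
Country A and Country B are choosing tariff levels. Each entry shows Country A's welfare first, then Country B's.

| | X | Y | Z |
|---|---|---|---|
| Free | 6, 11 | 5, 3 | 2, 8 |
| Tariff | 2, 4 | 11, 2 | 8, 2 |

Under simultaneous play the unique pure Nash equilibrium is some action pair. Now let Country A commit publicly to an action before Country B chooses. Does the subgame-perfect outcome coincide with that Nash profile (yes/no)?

Solve by backward induction (Country A leads).
- Free: Country B compares 11, 3, 8 and picks X; Country A would get 6.
- Tariff: Country B compares 4, 2, 2 and picks X; Country A would get 2.
Maximizing over 6, 2, Country A chooses Free. Subgame-perfect outcome: (Free, X) with payoffs (6, 11).
For the simultaneous game, intersect best replies.
Country A's best replies: X→Free; Y→Tariff; Z→Tariff.
Country B's best replies: Free→X; Tariff→X.
Only (Free, X) has each player best-responding; Nash payoffs (6, 11).
Sequential outcome (Free, X) coincides with the Nash profile (Free, X).

yes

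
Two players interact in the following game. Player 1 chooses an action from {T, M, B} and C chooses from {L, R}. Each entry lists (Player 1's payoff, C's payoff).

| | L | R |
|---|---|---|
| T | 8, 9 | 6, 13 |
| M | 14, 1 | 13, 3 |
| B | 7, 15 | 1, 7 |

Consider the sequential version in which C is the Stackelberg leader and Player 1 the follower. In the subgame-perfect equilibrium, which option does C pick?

R

Backward induction with C moving first.
- L → Player 1 plays M (best of 8, 14, 7); C gets 1.
- R → Player 1 plays M (best of 6, 13, 1); C gets 3.
C's induced payoffs are 1, 3, so C commits to R. Subgame-perfect outcome: (M, R) with payoffs (13, 3).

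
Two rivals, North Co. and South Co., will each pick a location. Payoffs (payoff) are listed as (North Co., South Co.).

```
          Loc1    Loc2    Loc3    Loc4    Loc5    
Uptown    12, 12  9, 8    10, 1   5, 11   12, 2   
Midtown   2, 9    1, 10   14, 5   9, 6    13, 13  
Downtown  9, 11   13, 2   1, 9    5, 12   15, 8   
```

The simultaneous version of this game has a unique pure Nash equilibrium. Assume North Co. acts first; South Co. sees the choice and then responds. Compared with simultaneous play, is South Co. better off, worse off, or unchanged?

better off

Work backward from South Co.'s decision.
- Uptown: BR = Loc1, leader payoff 12.
- Midtown: BR = Loc5, leader payoff 13.
- Downtown: BR = Loc4, leader payoff 5.
Among 12, 13, 5, the best is 13 at Midtown. Subgame-perfect outcome: (Midtown, Loc5) with payoffs (13, 13).
For the simultaneous game, intersect best replies.
North Co.'s best replies: Loc1→Uptown; Loc2→Downtown; Loc3→Midtown; Loc4→Midtown; Loc5→Downtown.
South Co.'s best replies: Uptown→Loc1; Midtown→Loc5; Downtown→Loc4.
The unique mutual best reply is (Uptown, Loc1), giving (12, 12).
South Co. earns 13 sequentially versus 12 at the Nash outcome: better off.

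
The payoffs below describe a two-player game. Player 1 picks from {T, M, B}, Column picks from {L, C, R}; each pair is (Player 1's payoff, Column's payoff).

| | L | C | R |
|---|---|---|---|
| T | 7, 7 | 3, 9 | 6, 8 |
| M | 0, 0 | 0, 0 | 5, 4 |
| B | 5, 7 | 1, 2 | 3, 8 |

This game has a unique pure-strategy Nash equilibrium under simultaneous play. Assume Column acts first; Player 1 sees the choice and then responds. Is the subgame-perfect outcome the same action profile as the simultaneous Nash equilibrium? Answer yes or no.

yes

Work backward from Player 1's decision.
- L: BR = T, leader payoff 7.
- C: BR = T, leader payoff 9.
- R: BR = T, leader payoff 8.
Among 7, 9, 8, the best is 9 at C. Subgame-perfect outcome: (T, C) with payoffs (3, 9).
Under simultaneous play:
Player 1's best replies: L→T; C→T; R→T.
Column's best replies: T→C; M→R; B→R.
The unique mutual best reply is (T, C), giving (3, 9).
Sequential outcome (T, C) coincides with the Nash profile (T, C).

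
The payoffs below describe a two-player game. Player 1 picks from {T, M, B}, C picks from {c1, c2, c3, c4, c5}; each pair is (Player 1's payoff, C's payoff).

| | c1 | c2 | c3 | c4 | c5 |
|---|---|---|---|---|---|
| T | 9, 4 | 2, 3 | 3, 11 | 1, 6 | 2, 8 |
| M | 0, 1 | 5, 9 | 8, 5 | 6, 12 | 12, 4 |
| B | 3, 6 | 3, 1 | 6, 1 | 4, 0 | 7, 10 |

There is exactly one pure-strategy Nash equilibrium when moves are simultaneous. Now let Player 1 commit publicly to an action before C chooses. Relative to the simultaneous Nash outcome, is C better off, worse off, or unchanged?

Backward induction with Player 1 moving first.
- T: C compares 4, 3, 11, 6, 8 and picks c3; Player 1 would get 3.
- M: C compares 1, 9, 5, 12, 4 and picks c4; Player 1 would get 6.
- B: C compares 6, 1, 1, 0, 10 and picks c5; Player 1 would get 7.
Maximizing over 3, 6, 7, Player 1 chooses B. Subgame-perfect outcome: (B, c5) with payoffs (7, 10).
Under simultaneous play:
Player 1's best replies: c1→T; c2→M; c3→M; c4→M; c5→M.
C's best replies: T→c3; M→c4; B→c5.
The unique mutual best reply is (M, c4), giving (6, 12).
C earns 10 sequentially versus 12 at the Nash outcome: worse off.

worse off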